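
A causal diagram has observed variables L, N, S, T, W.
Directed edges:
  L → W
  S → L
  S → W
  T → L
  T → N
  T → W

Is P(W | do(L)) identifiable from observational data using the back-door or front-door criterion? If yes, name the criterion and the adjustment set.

P(W|do(L)): backdoor, adjust for {S, T}.

desc(L)\{L}={W}; candidates ⊆ {N,S,T}.
size 0: {}; under {} L still reaches {N,S,T,W} ∋ W.
size 1: {N}, {S}, {T}; under {N} L still reaches {S,T,W} ∋ W.
{S,T}: L⊥W given {S,T} in G with L→· removed — back-door holds.
P(W|do(L)) = Σ_{S,T} P(W|L,S,T)·P(S,T).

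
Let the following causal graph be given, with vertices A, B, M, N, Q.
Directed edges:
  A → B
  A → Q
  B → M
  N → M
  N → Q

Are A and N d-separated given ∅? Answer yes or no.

Yes — A ⊥ N | ∅.

Bayes-Ball from A | ∅ reaches {B,M,Q}.
N ∉ reach(A|∅) ⇒ A ⊥ N | ∅.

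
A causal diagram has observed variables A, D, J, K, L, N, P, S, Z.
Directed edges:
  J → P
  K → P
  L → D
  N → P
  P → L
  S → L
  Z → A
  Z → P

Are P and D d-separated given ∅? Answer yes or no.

No — P and D are d-connected given ∅.

Bayes-Ball from P | ∅ reaches {A,D,J,K,L,N,Z}.
D ∈ reach(P|∅) ⇒ P ⊥̸ D | ∅.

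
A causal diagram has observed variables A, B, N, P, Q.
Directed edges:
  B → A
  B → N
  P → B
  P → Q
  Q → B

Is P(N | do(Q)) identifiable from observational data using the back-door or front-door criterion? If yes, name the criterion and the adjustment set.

desc(Q)\{Q}={A,B,N}; candidates ⊆ {P}.
size 0: {}; under {} Q still reaches {A,B,N,P} ∋ N.
{P}: Q⊥N given {P} in G with Q→· removed — back-door holds.
P(N|do(Q)) = Σ_{P} P(N|Q,P)·P(P).

P(N|do(Q)): backdoor, adjust for {P}.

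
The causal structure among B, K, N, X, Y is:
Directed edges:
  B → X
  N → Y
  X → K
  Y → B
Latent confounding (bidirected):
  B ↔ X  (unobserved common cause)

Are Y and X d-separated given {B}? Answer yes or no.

Bayes-Ball from Y | {B} reaches {K,N,X}.
X ∈ reach(Y|{B}) ⇒ Y ⊥̸ X | {B}.

No — Y and X are d-connected given {B}.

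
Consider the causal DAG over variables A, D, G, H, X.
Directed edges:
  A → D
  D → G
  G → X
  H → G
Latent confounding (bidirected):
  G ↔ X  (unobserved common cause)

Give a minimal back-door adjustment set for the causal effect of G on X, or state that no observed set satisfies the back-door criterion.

desc(G)\{G}={X}; candidates ⊆ {A,D,H}.
G↔X: latent back-door arc(s) into G.
size 0: {}; under {} G still reaches {A,D,H,X} ∋ X.
size 1: {A}, {D}, {H}; under {A} G still reaches {D,H,X} ∋ X.
size 2: {A,D}, {A,H}, {D,H}; under {A,D} G still reaches {H,X} ∋ X.
G↔X cannot be blocked by any observed set — no back-door set.

G→X: no observed back-door set.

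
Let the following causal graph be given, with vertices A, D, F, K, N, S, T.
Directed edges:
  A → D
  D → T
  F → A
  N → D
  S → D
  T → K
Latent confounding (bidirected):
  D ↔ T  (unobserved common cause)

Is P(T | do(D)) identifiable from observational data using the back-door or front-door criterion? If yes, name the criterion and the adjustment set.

desc(D)\{D}={K,T}; candidates ⊆ {A,F,N,S}.
D↔T: latent back-door arc(s) into D.
size 0: {}; under {} D still reaches {A,F,K,N,S,T} ∋ T.
size 1: {A}, {F}, {N} …(+1); under {A} D still reaches {K,N,S,T} ∋ T.
size 2: {A,F}, {A,N}, {A,S} …(+3); under {A,F} D still reaches {K,N,S,T} ∋ T.
D↔T cannot be blocked by any observed set — no back-door set.
No mediator lies on a directed D→…→T path.
Neither criterion identifies P(T|do(D)) in this graph.

P(T|do(D)): not identifiable (no BD/FD set).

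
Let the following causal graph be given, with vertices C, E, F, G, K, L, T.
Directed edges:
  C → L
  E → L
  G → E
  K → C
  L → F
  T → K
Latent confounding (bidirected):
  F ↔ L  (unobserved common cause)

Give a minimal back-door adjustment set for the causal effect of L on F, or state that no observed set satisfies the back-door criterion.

desc(L)\{L}={F}; candidates ⊆ {C,E,G,K,T}.
L↔F: latent back-door arc(s) into L.
size 0: {}; under {} L still reaches {C,E,F,G,K,T} ∋ F.
size 1: {C}, {E}, {G} …(+2); under {C} L still reaches {E,F,G} ∋ F.
size 2: {C,E}, {C,G}, {C,K} …(+7); under {C,E} L still reaches {F} ∋ F.
L↔F cannot be blocked by any observed set — no back-door set.

L→F: no observed back-door set.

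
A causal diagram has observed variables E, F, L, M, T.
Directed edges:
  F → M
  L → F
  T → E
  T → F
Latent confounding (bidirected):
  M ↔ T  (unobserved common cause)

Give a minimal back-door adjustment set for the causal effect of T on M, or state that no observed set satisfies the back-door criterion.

desc(T)\{T}={E,F,M}; candidates ⊆ {L}.
T↔M: latent back-door arc(s) into T.
size 0: {}; under {} T still reaches {M} ∋ M.
size 1: {L}; under {L} T still reaches {M} ∋ M.
T↔M cannot be blocked by any observed set — no back-door set.

T→M: no observed back-door set.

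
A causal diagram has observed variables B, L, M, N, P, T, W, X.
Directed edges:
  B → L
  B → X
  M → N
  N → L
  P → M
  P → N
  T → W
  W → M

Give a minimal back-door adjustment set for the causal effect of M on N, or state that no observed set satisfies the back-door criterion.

desc(M)\{M}={L,N}; candidates ⊆ {B,P,T,W,X}.
size 0: {}; under {} M still reaches {L,N,P,T,W} ∋ N.
{P}: M⊥N given {P} in G with M→· removed — back-door holds.

M→N: minimal back-door set {P}.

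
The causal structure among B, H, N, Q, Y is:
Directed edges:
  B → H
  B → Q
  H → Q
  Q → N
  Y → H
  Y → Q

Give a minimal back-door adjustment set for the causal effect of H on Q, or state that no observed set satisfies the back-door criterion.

H→Q: minimal back-door set {B, Y}.

desc(H)\{H}={N,Q}; candidates ⊆ {B,Y}.
size 0: {}; under {} H still reaches {B,N,Q,Y} ∋ Q.
size 1: {B}, {Y}; under {B} H still reaches {N,Q,Y} ∋ Q.
{B,Y}: H⊥Q given {B,Y} in G with H→· removed — back-door holds.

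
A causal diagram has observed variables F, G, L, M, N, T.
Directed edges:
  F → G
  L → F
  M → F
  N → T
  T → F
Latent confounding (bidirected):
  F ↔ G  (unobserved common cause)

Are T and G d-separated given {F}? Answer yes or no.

Bayes-Ball from T | {F} reaches {G,L,M,N}.
G ∈ reach(T|{F}) ⇒ T ⊥̸ G | {F}.

No — T and G are d-connected given {F}.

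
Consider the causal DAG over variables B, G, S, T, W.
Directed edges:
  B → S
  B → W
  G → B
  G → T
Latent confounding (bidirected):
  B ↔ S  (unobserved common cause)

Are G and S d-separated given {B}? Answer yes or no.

No — G and S are d-connected given {B}.

Bayes-Ball from G | {B} reaches {S,T}.
S ∈ reach(G|{B}) ⇒ G ⊥̸ S | {B}.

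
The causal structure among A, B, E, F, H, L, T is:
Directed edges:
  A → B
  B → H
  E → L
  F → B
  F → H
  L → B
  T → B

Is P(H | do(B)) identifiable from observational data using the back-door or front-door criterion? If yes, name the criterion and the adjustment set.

desc(B)\{B}={H}; candidates ⊆ {A,E,F,L,T}.
size 0: {}; under {} B still reaches {A,E,F,H,L,T} ∋ H.
{F}: B⊥H given {F} in G with B→· removed — back-door holds.
P(H|do(B)) = Σ_{F} P(H|B,F)·P(F).

P(H|do(B)): backdoor, adjust for {F}.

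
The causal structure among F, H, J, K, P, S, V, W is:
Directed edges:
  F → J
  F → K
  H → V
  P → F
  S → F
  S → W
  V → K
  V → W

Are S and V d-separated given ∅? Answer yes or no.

Yes — S ⊥ V | ∅.

Bayes-Ball from S | ∅ reaches {F,J,K,W}.
V ∉ reach(S|∅) ⇒ S ⊥ V | ∅.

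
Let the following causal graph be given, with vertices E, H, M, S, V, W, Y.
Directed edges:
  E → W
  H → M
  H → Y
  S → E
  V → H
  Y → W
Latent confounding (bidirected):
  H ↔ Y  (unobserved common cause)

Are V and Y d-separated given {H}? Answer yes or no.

No — V and Y are d-connected given {H}.

Bayes-Ball from V | {H} reaches {W,Y}.
Y ∈ reach(V|{H}) ⇒ V ⊥̸ Y | {H}.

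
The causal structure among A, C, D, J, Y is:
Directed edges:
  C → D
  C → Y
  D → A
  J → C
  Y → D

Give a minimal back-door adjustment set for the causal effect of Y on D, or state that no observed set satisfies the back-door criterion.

Y→D: minimal back-door set {C}.

desc(Y)\{Y}={A,D}; candidates ⊆ {C,J}.
size 0: {}; under {} Y still reaches {A,C,D,J} ∋ D.
{C}: Y⊥D given {C} in G with Y→· removed — back-door holds.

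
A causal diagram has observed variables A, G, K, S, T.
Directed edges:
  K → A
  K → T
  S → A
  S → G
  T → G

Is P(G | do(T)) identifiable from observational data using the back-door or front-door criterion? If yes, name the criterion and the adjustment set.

P(G|do(T)): backdoor, adjust for ∅.

desc(T)\{T}={G}; candidates ⊆ {A,K,S}.
∅: T⊥G given ∅ in G with T→· removed — back-door holds.
P(G|do(T)) = P(G|T) — no adjustment needed.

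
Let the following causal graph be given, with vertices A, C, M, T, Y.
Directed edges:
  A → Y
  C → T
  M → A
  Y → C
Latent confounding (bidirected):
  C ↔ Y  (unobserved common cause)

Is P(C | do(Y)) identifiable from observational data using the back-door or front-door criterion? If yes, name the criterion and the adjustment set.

desc(Y)\{Y}={C,T}; candidates ⊆ {A,M}.
Y↔C: latent back-door arc(s) into Y.
size 0: {}; under {} Y still reaches {A,C,M,T} ∋ C.
size 1: {A}, {M}; under {A} Y still reaches {C,T} ∋ C.
size 2: {A,M}; under {A,M} Y still reaches {C,T} ∋ C.
Y↔C cannot be blocked by any observed set — no back-door set.
No mediator lies on a directed Y→…→C path.
Neither criterion identifies P(C|do(Y)) in this graph.

P(C|do(Y)): not identifiable (no BD/FD set).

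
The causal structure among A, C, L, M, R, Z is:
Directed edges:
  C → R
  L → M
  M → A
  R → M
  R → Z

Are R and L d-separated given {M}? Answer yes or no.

No — R and L are d-connected given {M}.

Bayes-Ball from R | {M} reaches {C,L,Z}.
L ∈ reach(R|{M}) ⇒ R ⊥̸ L | {M}.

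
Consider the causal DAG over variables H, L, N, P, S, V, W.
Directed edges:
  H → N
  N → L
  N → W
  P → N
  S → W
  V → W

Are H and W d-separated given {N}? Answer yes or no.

Bayes-Ball from H | {N} reaches {P}.
W ∉ reach(H|{N}) ⇒ H ⊥ W | {N}.

Yes — H ⊥ W | {N}.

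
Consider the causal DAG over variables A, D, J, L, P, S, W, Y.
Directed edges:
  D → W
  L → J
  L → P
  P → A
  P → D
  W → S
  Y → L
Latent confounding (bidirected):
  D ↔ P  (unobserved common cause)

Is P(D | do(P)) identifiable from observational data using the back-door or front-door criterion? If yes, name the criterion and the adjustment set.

desc(P)\{P}={A,D,S,W}; candidates ⊆ {J,L,Y}.
P↔D: latent back-door arc(s) into P.
size 0: {}; under {} P still reaches {D,J,L,S,W,Y} ∋ D.
size 1: {J}, {L}, {Y}; under {J} P still reaches {D,L,S,W,Y} ∋ D.
size 2: {J,L}, {J,Y}, {L,Y}; under {J,L} P still reaches {D,S,W} ∋ D.
P↔D cannot be blocked by any observed set — no back-door set.
No mediator lies on a directed P→…→D path.
Neither criterion identifies P(D|do(P)) in this graph.

P(D|do(P)): not identifiable (no BD/FD set).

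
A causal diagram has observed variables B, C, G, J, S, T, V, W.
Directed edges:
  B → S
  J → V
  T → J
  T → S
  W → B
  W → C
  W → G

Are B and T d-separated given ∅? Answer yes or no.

Bayes-Ball from B | ∅ reaches {C,G,S,W}.
T ∉ reach(B|∅) ⇒ B ⊥ T | ∅.

Yes — B ⊥ T | ∅.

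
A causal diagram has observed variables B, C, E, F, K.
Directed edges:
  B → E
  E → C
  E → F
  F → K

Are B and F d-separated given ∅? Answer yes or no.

No — B and F are d-connected given ∅.

Bayes-Ball from B | ∅ reaches {C,E,F,K}.
F ∈ reach(B|∅) ⇒ B ⊥̸ F | ∅.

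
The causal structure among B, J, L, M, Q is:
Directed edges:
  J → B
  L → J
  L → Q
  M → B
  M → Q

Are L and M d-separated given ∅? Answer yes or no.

Bayes-Ball from L | ∅ reaches {B,J,Q}.
M ∉ reach(L|∅) ⇒ L ⊥ M | ∅.

Yes — L ⊥ M | ∅.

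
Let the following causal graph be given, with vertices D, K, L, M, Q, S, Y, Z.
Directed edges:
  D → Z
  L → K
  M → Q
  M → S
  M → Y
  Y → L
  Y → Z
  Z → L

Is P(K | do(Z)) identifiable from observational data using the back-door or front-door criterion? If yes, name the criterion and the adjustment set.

P(K|do(Z)): backdoor, adjust for {Y}.

desc(Z)\{Z}={K,L}; candidates ⊆ {D,M,Q,S,Y}.
size 0: {}; under {} Z still reaches {D,K,L,M,Q,S,Y} ∋ K.
{Y}: Z⊥K given {Y} in G with Z→· removed — back-door holds.
P(K|do(Z)) = Σ_{Y} P(K|Z,Y)·P(Y).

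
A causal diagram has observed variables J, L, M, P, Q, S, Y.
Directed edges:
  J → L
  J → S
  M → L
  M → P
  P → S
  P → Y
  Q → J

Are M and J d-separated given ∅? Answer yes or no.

Yes — M ⊥ J | ∅.

Bayes-Ball from M | ∅ reaches {L,P,S,Y}.
J ∉ reach(M|∅) ⇒ M ⊥ J | ∅.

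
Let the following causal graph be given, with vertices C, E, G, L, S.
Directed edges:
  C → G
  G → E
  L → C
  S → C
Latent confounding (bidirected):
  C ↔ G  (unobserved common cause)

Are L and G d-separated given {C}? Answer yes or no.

No — L and G are d-connected given {C}.

Bayes-Ball from L | {C} reaches {E,G,S}.
G ∈ reach(L|{C}) ⇒ L ⊥̸ G | {C}.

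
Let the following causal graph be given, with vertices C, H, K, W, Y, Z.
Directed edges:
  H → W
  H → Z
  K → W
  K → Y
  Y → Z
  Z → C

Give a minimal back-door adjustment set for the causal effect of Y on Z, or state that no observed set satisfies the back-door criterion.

desc(Y)\{Y}={C,Z}; candidates ⊆ {H,K,W}.
∅: Y⊥Z given ∅ in G with Y→· removed — back-door holds.

Y→Z: minimal back-door set ∅.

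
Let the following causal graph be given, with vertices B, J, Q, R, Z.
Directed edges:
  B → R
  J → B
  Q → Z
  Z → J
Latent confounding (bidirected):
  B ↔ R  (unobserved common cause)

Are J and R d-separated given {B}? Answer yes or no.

Bayes-Ball from J | {B} reaches {Q,R,Z}.
R ∈ reach(J|{B}) ⇒ J ⊥̸ R | {B}.

No — J and R are d-connected given {B}.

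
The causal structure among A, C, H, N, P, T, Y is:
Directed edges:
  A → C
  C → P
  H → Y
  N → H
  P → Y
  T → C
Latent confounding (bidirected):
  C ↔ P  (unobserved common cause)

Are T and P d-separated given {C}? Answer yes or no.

No — T and P are d-connected given {C}.

Bayes-Ball from T | {C} reaches {A,P,Y}.
P ∈ reach(T|{C}) ⇒ T ⊥̸ P | {C}.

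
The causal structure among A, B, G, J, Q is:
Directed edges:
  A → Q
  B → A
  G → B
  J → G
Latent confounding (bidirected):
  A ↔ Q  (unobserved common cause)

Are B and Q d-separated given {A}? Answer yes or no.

Bayes-Ball from B | {A} reaches {G,J,Q}.
Q ∈ reach(B|{A}) ⇒ B ⊥̸ Q | {A}.

No — B and Q are d-connected given {A}.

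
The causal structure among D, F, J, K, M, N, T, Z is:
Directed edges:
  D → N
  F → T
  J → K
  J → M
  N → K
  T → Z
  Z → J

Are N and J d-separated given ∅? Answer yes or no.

Bayes-Ball from N | ∅ reaches {D,K}.
J ∉ reach(N|∅) ⇒ N ⊥ J | ∅.

Yes — N ⊥ J | ∅.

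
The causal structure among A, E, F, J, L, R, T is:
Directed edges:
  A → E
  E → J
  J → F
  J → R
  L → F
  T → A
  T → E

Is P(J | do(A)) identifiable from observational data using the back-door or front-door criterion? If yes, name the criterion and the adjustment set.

desc(A)\{A}={E,F,J,R}; candidates ⊆ {L,T}.
size 0: {}; under {} A still reaches {E,F,J,R,T} ∋ J.
{T}: A⊥J given {T} in G with A→· removed — back-door holds.
P(J|do(A)) = Σ_{T} P(J|A,T)·P(T).

P(J|do(A)): backdoor, adjust for {T}.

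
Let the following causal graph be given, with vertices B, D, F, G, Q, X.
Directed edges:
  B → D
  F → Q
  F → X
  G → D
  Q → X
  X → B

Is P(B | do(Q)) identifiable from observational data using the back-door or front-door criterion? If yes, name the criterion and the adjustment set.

desc(Q)\{Q}={B,D,X}; candidates ⊆ {F,G}.
size 0: {}; under {} Q still reaches {B,D,F,X} ∋ B.
{F}: Q⊥B given {F} in G with Q→· removed — back-door holds.
P(B|do(Q)) = Σ_{F} P(B|Q,F)·P(F).

P(B|do(Q)): backdoor, adjust for {F}.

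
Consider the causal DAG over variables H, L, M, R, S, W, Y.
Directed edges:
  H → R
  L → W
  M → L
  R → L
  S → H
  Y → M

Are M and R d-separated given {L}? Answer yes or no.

No — M and R are d-connected given {L}.

Bayes-Ball from M | {L} reaches {H,R,S,Y}.
R ∈ reach(M|{L}) ⇒ M ⊥̸ R | {L}.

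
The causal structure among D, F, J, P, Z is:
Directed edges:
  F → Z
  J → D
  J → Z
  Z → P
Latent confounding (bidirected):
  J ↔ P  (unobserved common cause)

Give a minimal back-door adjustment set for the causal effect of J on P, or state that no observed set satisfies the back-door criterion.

desc(J)\{J}={D,P,Z}; candidates ⊆ {F}.
J↔P: latent back-door arc(s) into J.
size 0: {}; under {} J still reaches {P} ∋ P.
size 1: {F}; under {F} J still reaches {P} ∋ P.
J↔P cannot be blocked by any observed set — no back-door set.

J→P: no observed back-door set.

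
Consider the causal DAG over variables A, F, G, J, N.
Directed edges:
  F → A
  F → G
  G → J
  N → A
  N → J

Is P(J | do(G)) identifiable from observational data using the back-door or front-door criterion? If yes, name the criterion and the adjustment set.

P(J|do(G)): backdoor, adjust for ∅.

desc(G)\{G}={J}; candidates ⊆ {A,F,N}.
∅: G⊥J given ∅ in G with G→· removed — back-door holds.
P(J|do(G)) = P(J|G) — no adjustment needed.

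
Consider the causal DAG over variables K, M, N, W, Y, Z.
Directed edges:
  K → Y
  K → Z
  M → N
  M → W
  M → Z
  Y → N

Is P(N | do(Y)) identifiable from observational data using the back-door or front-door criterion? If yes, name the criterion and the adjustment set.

P(N|do(Y)): backdoor, adjust for ∅.

desc(Y)\{Y}={N}; candidates ⊆ {K,M,W,Z}.
∅: Y⊥N given ∅ in G with Y→· removed — back-door holds.
P(N|do(Y)) = P(N|Y) — no adjustment needed.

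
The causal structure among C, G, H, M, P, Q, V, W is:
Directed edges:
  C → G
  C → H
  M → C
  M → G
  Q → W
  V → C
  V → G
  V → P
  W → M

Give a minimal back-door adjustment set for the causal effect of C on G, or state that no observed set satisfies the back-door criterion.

desc(C)\{C}={G,H}; candidates ⊆ {M,P,Q,V,W}.
size 0: {}; under {} C still reaches {G,M,P,Q,V,W} ∋ G.
size 1: {M}, {P}, {Q} …(+2); under {M} C still reaches {G,P,V} ∋ G.
{M,V}: C⊥G given {M,V} in G with C→· removed — back-door holds.

C→G: minimal back-door set {M, V}.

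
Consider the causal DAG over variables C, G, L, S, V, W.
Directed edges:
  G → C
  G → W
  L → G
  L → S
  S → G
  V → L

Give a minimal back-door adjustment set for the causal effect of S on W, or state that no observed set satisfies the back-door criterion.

desc(S)\{S}={C,G,W}; candidates ⊆ {L,V}.
size 0: {}; under {} S still reaches {C,G,L,V,W} ∋ W.
{L}: S⊥W given {L} in G with S→· removed — back-door holds.

S→W: minimal back-door set {L}.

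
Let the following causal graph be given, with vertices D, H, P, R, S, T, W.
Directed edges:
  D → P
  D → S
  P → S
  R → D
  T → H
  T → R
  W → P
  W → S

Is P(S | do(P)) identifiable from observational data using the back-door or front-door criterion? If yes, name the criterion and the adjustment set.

P(S|do(P)): backdoor, adjust for {D, W}.

desc(P)\{P}={S}; candidates ⊆ {D,H,R,T,W}.
size 0: {}; under {} P still reaches {D,H,R,S,T,W} ∋ S.
size 1: {D}, {H}, {R} …(+2); under {D} P still reaches {S,W} ∋ S.
{D,W}: P⊥S given {D,W} in G with P→· removed — back-door holds.
P(S|do(P)) = Σ_{D,W} P(S|P,D,W)·P(D,W).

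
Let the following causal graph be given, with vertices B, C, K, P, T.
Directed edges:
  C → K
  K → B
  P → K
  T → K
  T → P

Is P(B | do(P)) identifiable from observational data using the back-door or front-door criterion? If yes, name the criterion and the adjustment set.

desc(P)\{P}={B,K}; candidates ⊆ {C,T}.
size 0: {}; under {} P still reaches {B,K,T} ∋ B.
{T}: P⊥B given {T} in G with P→· removed — back-door holds.
P(B|do(P)) = Σ_{T} P(B|P,T)·P(T).

P(B|do(P)): backdoor, adjust for {T}.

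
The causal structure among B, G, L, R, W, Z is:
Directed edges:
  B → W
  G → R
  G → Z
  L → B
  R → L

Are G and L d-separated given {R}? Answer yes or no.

Bayes-Ball from G | {R} reaches {Z}.
L ∉ reach(G|{R}) ⇒ G ⊥ L | {R}.

Yes — G ⊥ L | {R}.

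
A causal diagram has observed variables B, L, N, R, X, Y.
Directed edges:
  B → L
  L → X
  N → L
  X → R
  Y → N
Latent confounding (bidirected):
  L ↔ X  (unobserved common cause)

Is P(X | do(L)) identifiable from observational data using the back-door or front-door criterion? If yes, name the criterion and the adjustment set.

P(X|do(L)): not identifiable (no BD/FD set).

desc(L)\{L}={R,X}; candidates ⊆ {B,N,Y}.
L↔X: latent back-door arc(s) into L.
size 0: {}; under {} L still reaches {B,N,R,X,Y} ∋ X.
size 1: {B}, {N}, {Y}; under {B} L still reaches {N,R,X,Y} ∋ X.
size 2: {B,N}, {B,Y}, {N,Y}; under {B,N} L still reaches {R,X} ∋ X.
L↔X cannot be blocked by any observed set — no back-door set.
No mediator lies on a directed L→…→X path.
Neither criterion identifies P(X|do(L)) in this graph.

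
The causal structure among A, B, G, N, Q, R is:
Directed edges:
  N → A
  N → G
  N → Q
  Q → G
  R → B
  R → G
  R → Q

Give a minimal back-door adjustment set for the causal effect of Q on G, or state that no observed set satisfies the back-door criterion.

desc(Q)\{Q}={G}; candidates ⊆ {A,B,N,R}.
size 0: {}; under {} Q still reaches {A,B,G,N,R} ∋ G.
size 1: {A}, {B}, {N} …(+1); under {A} Q still reaches {B,G,N,R} ∋ G.
{N,R}: Q⊥G given {N,R} in G with Q→· removed — back-door holds.

Q→G: minimal back-door set {N, R}.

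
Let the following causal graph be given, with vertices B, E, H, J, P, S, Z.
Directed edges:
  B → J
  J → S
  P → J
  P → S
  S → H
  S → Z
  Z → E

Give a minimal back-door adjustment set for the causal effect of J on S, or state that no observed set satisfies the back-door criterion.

desc(J)\{J}={E,H,S,Z}; candidates ⊆ {B,P}.
size 0: {}; under {} J still reaches {B,E,H,P,S,Z} ∋ S.
{P}: J⊥S given {P} in G with J→· removed — back-door holds.

J→S: minimal back-door set {P}.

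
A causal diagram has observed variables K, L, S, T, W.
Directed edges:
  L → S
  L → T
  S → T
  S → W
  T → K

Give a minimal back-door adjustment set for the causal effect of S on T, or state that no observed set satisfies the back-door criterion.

S→T: minimal back-door set {L}.

desc(S)\{S}={K,T,W}; candidates ⊆ {L}.
size 0: {}; under {} S still reaches {K,L,T} ∋ T.
{L}: S⊥T given {L} in G with S→· removed — back-door holds.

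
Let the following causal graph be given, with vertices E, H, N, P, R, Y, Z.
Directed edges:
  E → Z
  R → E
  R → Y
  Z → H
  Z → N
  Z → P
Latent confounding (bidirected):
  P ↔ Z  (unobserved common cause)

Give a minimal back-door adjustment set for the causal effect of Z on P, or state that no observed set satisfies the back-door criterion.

Z→P: no observed back-door set.

desc(Z)\{Z}={H,N,P}; candidates ⊆ {E,R,Y}.
Z↔P: latent back-door arc(s) into Z.
size 0: {}; under {} Z still reaches {E,P,R,Y} ∋ P.
size 1: {E}, {R}, {Y}; under {E} Z still reaches {P} ∋ P.
size 2: {E,R}, {E,Y}, {R,Y}; under {E,R} Z still reaches {P} ∋ P.
Z↔P cannot be blocked by any observed set — no back-door set.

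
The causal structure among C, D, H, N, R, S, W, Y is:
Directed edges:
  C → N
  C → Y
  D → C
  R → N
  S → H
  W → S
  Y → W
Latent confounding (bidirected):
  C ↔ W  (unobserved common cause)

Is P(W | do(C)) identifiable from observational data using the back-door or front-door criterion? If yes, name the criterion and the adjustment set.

P(W|do(C)): frontdoor, adjust for {Y}.

desc(C)\{C}={H,N,S,W,Y}; candidates ⊆ {D,R}.
C↔W: latent back-door arc(s) into C.
size 0: {}; under {} C still reaches {D,H,S,W} ∋ W.
size 1: {D}, {R}; under {D} C still reaches {H,S,W} ∋ W.
size 2: {D,R}; under {D,R} C still reaches {H,S,W} ∋ W.
C↔W cannot be blocked by any observed set — no back-door set.
{Y}: (i) intercepts every directed C→W path; (ii) no back-door C→{Y}; (iii) {C} blocks every back-door {Y}→W. Front-door holds.
P(W|do(C)) = Σ_{Y} P(Y|C) Σ_{C'} P(W|Y,C')P(C').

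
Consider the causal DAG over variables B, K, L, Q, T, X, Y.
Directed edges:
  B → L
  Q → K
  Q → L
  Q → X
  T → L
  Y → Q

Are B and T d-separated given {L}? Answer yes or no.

No — B and T are d-connected given {L}.

Bayes-Ball from B | {L} reaches {K,Q,T,X,Y}.
T ∈ reach(B|{L}) ⇒ B ⊥̸ T | {L}.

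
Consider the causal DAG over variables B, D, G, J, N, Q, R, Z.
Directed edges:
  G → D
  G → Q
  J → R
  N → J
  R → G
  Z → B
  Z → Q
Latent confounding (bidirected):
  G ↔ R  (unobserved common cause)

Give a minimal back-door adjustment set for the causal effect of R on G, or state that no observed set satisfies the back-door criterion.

desc(R)\{R}={D,G,Q}; candidates ⊆ {B,J,N,Z}.
R↔G: latent back-door arc(s) into R.
size 0: {}; under {} R still reaches {D,G,J,N,Q} ∋ G.
size 1: {B}, {J}, {N} …(+1); under {B} R still reaches {D,G,J,N,Q} ∋ G.
size 2: {B,J}, {B,N}, {B,Z} …(+3); under {B,J} R still reaches {D,G,Q} ∋ G.
R↔G cannot be blocked by any observed set — no back-door set.

R→G: no observed back-door set.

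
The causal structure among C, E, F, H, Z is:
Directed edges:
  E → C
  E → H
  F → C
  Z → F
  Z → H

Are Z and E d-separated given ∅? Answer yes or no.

Yes — Z ⊥ E | ∅.

Bayes-Ball from Z | ∅ reaches {C,F,H}.
E ∉ reach(Z|∅) ⇒ Z ⊥ E | ∅.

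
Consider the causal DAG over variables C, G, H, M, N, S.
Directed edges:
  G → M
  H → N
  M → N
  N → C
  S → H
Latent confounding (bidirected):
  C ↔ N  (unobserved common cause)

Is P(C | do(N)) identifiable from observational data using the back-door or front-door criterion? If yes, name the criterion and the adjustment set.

desc(N)\{N}={C}; candidates ⊆ {G,H,M,S}.
N↔C: latent back-door arc(s) into N.
size 0: {}; under {} N still reaches {C,G,H,M,S} ∋ C.
size 1: {G}, {H}, {M} …(+1); under {G} N still reaches {C,H,M,S} ∋ C.
size 2: {G,H}, {G,M}, {G,S} …(+3); under {G,H} N still reaches {C,M} ∋ C.
N↔C cannot be blocked by any observed set — no back-door set.
No mediator lies on a directed N→…→C path.
Neither criterion identifies P(C|do(N)) in this graph.

P(C|do(N)): not identifiable (no BD/FD set).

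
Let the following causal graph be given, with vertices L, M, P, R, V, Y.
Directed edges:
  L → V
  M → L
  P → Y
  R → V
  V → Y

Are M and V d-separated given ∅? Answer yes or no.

No — M and V are d-connected given ∅.

Bayes-Ball from M | ∅ reaches {L,V,Y}.
V ∈ reach(M|∅) ⇒ M ⊥̸ V | ∅.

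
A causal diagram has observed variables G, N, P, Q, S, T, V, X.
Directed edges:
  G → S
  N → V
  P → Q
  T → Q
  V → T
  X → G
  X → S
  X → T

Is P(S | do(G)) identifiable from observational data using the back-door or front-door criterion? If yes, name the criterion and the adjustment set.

desc(G)\{G}={S}; candidates ⊆ {N,P,Q,T,V,X}.
size 0: {}; under {} G still reaches {Q,S,T,X} ∋ S.
{X}: G⊥S given {X} in G with G→· removed — back-door holds.
P(S|do(G)) = Σ_{X} P(S|G,X)·P(X).

P(S|do(G)): backdoor, adjust for {X}.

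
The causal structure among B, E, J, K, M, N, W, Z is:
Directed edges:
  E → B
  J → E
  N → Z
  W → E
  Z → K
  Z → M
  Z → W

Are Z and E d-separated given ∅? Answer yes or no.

No — Z and E are d-connected given ∅.

Bayes-Ball from Z | ∅ reaches {B,E,K,M,N,W}.
E ∈ reach(Z|∅) ⇒ Z ⊥̸ E | ∅.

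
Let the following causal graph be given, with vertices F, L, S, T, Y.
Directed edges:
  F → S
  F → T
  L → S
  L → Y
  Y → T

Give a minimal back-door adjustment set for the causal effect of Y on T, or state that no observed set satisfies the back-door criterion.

desc(Y)\{Y}={T}; candidates ⊆ {F,L,S}.
∅: Y⊥T given ∅ in G with Y→· removed — back-door holds.

Y→T: minimal back-door set ∅.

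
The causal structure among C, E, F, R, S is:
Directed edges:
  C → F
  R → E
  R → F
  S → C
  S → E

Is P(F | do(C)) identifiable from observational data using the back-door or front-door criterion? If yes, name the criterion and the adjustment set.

P(F|do(C)): backdoor, adjust for ∅.

desc(C)\{C}={F}; candidates ⊆ {E,R,S}.
∅: C⊥F given ∅ in G with C→· removed — back-door holds.
P(F|do(C)) = P(F|C) — no adjustment needed.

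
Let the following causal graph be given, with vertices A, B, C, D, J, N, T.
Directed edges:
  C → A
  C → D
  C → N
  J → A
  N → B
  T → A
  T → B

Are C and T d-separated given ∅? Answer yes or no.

Yes — C ⊥ T | ∅.

Bayes-Ball from C | ∅ reaches {A,B,D,N}.
T ∉ reach(C|∅) ⇒ C ⊥ T | ∅.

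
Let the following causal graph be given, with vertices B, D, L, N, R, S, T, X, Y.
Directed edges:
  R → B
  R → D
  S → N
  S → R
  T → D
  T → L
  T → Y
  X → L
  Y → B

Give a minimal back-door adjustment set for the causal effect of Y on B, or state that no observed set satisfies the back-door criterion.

desc(Y)\{Y}={B}; candidates ⊆ {D,L,N,R,S,T,X}.
∅: Y⊥B given ∅ in G with Y→· removed — back-door holds.

Y→B: minimal back-door set ∅.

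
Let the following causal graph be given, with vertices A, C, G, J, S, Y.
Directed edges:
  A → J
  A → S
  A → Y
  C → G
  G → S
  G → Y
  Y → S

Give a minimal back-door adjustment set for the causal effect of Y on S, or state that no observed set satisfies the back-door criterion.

Y→S: minimal back-door set {A, G}.

desc(Y)\{Y}={S}; candidates ⊆ {A,C,G,J}.
size 0: {}; under {} Y still reaches {A,C,G,J,S} ∋ S.
size 1: {A}, {C}, {G} …(+1); under {A} Y still reaches {C,G,S} ∋ S.
{A,G}: Y⊥S given {A,G} in G with Y→· removed — back-door holds.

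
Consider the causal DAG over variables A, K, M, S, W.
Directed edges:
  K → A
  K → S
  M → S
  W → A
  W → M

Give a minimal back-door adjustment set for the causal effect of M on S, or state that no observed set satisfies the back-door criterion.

M→S: minimal back-door set ∅.

desc(M)\{M}={S}; candidates ⊆ {A,K,W}.
∅: M⊥S given ∅ in G with M→· removed — back-door holds.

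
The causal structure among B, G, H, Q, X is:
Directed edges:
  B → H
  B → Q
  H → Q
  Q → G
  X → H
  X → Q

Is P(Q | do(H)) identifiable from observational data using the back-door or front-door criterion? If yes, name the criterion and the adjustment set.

desc(H)\{H}={G,Q}; candidates ⊆ {B,X}.
size 0: {}; under {} H still reaches {B,G,Q,X} ∋ Q.
size 1: {B}, {X}; under {B} H still reaches {G,Q,X} ∋ Q.
{B,X}: H⊥Q given {B,X} in G with H→· removed — back-door holds.
P(Q|do(H)) = Σ_{B,X} P(Q|H,B,X)·P(B,X).

P(Q|do(H)): backdoor, adjust for {B, X}.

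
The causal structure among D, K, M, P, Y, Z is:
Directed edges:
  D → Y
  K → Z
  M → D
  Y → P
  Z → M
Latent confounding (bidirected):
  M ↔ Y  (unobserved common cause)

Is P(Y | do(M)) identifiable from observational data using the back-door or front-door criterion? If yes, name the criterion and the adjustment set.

desc(M)\{M}={D,P,Y}; candidates ⊆ {K,Z}.
M↔Y: latent back-door arc(s) into M.
size 0: {}; under {} M still reaches {K,P,Y,Z} ∋ Y.
size 1: {K}, {Z}; under {K} M still reaches {P,Y,Z} ∋ Y.
size 2: {K,Z}; under {K,Z} M still reaches {P,Y} ∋ Y.
M↔Y cannot be blocked by any observed set — no back-door set.
{D}: (i) intercepts every directed M→Y path; (ii) no back-door M→{D}; (iii) {M} blocks every back-door {D}→Y. Front-door holds.
P(Y|do(M)) = Σ_{D} P(D|M) Σ_{M'} P(Y|D,M')P(M').

P(Y|do(M)): frontdoor, adjust for {D}.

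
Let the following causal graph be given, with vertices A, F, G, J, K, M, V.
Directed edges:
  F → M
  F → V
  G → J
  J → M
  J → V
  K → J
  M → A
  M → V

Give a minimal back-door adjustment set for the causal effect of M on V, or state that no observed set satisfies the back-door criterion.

M→V: minimal back-door set {F, J}.

desc(M)\{M}={A,V}; candidates ⊆ {F,G,J,K}.
size 0: {}; under {} M still reaches {F,G,J,K,V} ∋ V.
size 1: {F}, {G}, {J} …(+1); under {F} M still reaches {G,J,K,V} ∋ V.
{F,J}: M⊥V given {F,J} in G with M→· removed — back-door holds.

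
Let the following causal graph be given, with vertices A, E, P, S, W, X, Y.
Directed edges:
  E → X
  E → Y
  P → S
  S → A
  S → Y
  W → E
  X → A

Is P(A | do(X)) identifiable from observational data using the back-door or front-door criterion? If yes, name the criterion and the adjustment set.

desc(X)\{X}={A}; candidates ⊆ {E,P,S,W,Y}.
∅: X⊥A given ∅ in G with X→· removed — back-door holds.
P(A|do(X)) = P(A|X) — no adjustment needed.

P(A|do(X)): backdoor, adjust for ∅.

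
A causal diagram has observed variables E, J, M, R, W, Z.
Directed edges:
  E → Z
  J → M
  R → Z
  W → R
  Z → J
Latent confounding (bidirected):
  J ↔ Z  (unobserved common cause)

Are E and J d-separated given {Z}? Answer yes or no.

Bayes-Ball from E | {Z} reaches {J,M,R,W}.
J ∈ reach(E|{Z}) ⇒ E ⊥̸ J | {Z}.

No — E and J are d-connected given {Z}.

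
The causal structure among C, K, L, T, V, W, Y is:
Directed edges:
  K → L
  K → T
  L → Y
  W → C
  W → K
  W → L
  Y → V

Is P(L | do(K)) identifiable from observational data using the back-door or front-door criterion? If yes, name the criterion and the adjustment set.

P(L|do(K)): backdoor, adjust for {W}.

desc(K)\{K}={L,T,V,Y}; candidates ⊆ {C,W}.
size 0: {}; under {} K still reaches {C,L,V,W,Y} ∋ L.
{W}: K⊥L given {W} in G with K→· removed — back-door holds.
P(L|do(K)) = Σ_{W} P(L|K,W)·P(W).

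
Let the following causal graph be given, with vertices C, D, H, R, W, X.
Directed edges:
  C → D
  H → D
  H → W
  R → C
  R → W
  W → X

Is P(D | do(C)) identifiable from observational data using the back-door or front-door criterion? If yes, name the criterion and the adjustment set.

P(D|do(C)): backdoor, adjust for ∅.

desc(C)\{C}={D}; candidates ⊆ {H,R,W,X}.
∅: C⊥D given ∅ in G with C→· removed — back-door holds.
P(D|do(C)) = P(D|C) — no adjustment needed.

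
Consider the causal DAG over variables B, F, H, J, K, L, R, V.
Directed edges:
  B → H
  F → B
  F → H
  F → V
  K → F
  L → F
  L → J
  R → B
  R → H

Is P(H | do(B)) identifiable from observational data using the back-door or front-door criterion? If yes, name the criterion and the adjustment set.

P(H|do(B)): backdoor, adjust for {F, R}.

desc(B)\{B}={H}; candidates ⊆ {F,J,K,L,R,V}.
size 0: {}; under {} B still reaches {F,H,J,K,L,R,V} ∋ H.
size 1: {F}, {J}, {K} …(+3); under {F} B still reaches {H,R} ∋ H.
{F,R}: B⊥H given {F,R} in G with B→· removed — back-door holds.
P(H|do(B)) = Σ_{F,R} P(H|B,F,R)·P(F,R).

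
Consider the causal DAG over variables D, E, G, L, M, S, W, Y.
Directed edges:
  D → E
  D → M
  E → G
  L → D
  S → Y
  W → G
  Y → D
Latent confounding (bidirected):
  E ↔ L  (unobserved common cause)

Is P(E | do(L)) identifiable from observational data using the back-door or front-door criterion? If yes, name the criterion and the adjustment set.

P(E|do(L)): frontdoor, adjust for {D}.

desc(L)\{L}={D,E,G,M}; candidates ⊆ {S,W,Y}.
L↔E: latent back-door arc(s) into L.
size 0: {}; under {} L still reaches {E,G} ∋ E.
size 1: {S}, {W}, {Y}; under {S} L still reaches {E,G} ∋ E.
size 2: {S,W}, {S,Y}, {W,Y}; under {S,W} L still reaches {E,G} ∋ E.
L↔E cannot be blocked by any observed set — no back-door set.
{D}: (i) intercepts every directed L→E path; (ii) no back-door L→{D}; (iii) {L} blocks every back-door {D}→E. Front-door holds.
P(E|do(L)) = Σ_{D} P(D|L) Σ_{L'} P(E|D,L')P(L').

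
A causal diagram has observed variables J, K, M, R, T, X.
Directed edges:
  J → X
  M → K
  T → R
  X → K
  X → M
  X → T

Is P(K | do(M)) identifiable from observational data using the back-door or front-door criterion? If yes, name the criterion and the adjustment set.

desc(M)\{M}={K}; candidates ⊆ {J,R,T,X}.
size 0: {}; under {} M still reaches {J,K,R,T,X} ∋ K.
{X}: M⊥K given {X} in G with M→· removed — back-door holds.
P(K|do(M)) = Σ_{X} P(K|M,X)·P(X).

P(K|do(M)): backdoor, adjust for {X}.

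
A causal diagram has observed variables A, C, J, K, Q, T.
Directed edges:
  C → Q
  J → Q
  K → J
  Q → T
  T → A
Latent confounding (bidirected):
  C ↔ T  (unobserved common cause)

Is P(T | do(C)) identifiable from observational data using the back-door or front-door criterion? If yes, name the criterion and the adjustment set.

P(T|do(C)): frontdoor, adjust for {Q}.

desc(C)\{C}={A,Q,T}; candidates ⊆ {J,K}.
C↔T: latent back-door arc(s) into C.
size 0: {}; under {} C still reaches {A,T} ∋ T.
size 1: {J}, {K}; under {J} C still reaches {A,T} ∋ T.
size 2: {J,K}; under {J,K} C still reaches {A,T} ∋ T.
C↔T cannot be blocked by any observed set — no back-door set.
{Q}: (i) intercepts every directed C→T path; (ii) no back-door C→{Q}; (iii) {C} blocks every back-door {Q}→T. Front-door holds.
P(T|do(C)) = Σ_{Q} P(Q|C) Σ_{C'} P(T|Q,C')P(C').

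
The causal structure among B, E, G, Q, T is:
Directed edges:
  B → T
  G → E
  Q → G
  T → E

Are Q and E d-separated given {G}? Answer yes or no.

Yes — Q ⊥ E | {G}.

Bayes-Ball from Q | {G} reaches ∅.
E ∉ reach(Q|{G}) ⇒ Q ⊥ E | {G}.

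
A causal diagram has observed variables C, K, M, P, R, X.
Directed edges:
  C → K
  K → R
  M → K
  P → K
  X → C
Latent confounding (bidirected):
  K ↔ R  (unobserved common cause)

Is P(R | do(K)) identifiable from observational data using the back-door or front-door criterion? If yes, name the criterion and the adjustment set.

P(R|do(K)): not identifiable (no BD/FD set).

desc(K)\{K}={R}; candidates ⊆ {C,M,P,X}.
K↔R: latent back-door arc(s) into K.
size 0: {}; under {} K still reaches {C,M,P,R,X} ∋ R.
size 1: {C}, {M}, {P} …(+1); under {C} K still reaches {M,P,R} ∋ R.
size 2: {C,M}, {C,P}, {C,X} …(+3); under {C,M} K still reaches {P,R} ∋ R.
K↔R cannot be blocked by any observed set — no back-door set.
No mediator lies on a directed K→…→R path.
Neither criterion identifies P(R|do(K)) in this graph.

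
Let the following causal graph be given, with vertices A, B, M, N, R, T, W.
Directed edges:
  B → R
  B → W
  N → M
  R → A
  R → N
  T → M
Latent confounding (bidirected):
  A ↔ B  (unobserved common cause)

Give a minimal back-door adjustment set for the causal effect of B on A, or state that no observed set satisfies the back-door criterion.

desc(B)\{B}={A,M,N,R,W}; candidates ⊆ {T}.
B↔A: latent back-door arc(s) into B.
size 0: {}; under {} B still reaches {A} ∋ A.
size 1: {T}; under {T} B still reaches {A} ∋ A.
B↔A cannot be blocked by any observed set — no back-door set.

B→A: no observed back-door set.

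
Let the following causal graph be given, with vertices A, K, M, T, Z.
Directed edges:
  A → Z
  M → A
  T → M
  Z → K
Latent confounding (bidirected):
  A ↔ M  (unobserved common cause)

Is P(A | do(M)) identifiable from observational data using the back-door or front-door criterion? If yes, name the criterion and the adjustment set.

desc(M)\{M}={A,K,Z}; candidates ⊆ {T}.
M↔A: latent back-door arc(s) into M.
size 0: {}; under {} M still reaches {A,K,T,Z} ∋ A.
size 1: {T}; under {T} M still reaches {A,K,Z} ∋ A.
M↔A cannot be blocked by any observed set — no back-door set.
No mediator lies on a directed M→…→A path.
Neither criterion identifies P(A|do(M)) in this graph.

P(A|do(M)): not identifiable (no BD/FD set).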